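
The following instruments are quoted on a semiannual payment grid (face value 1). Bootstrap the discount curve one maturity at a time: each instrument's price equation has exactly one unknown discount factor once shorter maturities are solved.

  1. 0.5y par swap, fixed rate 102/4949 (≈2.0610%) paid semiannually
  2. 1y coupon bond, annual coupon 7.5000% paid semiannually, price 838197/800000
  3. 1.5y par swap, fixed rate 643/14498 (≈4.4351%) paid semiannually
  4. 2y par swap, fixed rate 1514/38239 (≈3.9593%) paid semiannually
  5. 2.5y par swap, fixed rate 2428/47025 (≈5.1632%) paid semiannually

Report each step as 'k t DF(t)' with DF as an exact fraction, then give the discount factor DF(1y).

1 1/2 4949/5000
2 1 9741/10000
3 3/2 9357/10000
4 2 9243/10000
5 5/2 4393/5000
DF(1y) = 9741/10000 ≈ 0.974100

step 1 [0.5y] swap r/2=51/4949: DF=(1 − 51/4949·(0))/(1+51/4949) = 4949/5000 ≈ 0.989800
step 2 [1y] bond c/2=3/80: DF=(838197/800000 − 3/80·(0.989800))/(1+3/80) = 9741/10000 ≈ 0.974100
step 3 [1.5y] swap r/2=643/28996: DF=(1 − 643/28996·(0.989800+0.974100))/(1+643/28996) = 9357/10000 ≈ 0.935700
step 4 [2y] swap r/2=757/38239: DF=(1 − 757/38239·(0.989800+0.974100+0.935700))/(1+757/38239) = 9243/10000 ≈ 0.924300
step 5 [2.5y] swap r/2=1214/47025: DF=(1 − 1214/47025·(0.989800+0.974100+0.935700+0.924300))/(1+1214/47025) = 4393/5000 ≈ 0.878600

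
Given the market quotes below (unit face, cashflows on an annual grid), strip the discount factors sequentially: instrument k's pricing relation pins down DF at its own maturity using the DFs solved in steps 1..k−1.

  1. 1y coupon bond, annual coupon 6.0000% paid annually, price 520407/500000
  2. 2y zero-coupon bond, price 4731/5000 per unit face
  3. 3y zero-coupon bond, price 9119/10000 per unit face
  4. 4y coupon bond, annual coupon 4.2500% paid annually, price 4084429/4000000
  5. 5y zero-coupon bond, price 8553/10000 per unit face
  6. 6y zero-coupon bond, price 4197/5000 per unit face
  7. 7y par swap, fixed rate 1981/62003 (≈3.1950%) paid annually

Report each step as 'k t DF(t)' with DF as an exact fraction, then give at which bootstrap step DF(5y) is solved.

step 1 [1y] bond c/1=3/50: DF=(520407/500000 − 3/50·(0))/(1+3/50) = 9819/10000 ≈ 0.981900
step 2 [2y] zero: DF = P = 4731/5000 ≈ 0.946200
step 3 [3y] zero: DF = P = 9119/10000 ≈ 0.911900
step 4 [4y] bond c/1=17/400: DF=(4084429/4000000 − 17/400·(0.981900+0.946200+0.911900))/(1+17/400) = 8637/10000 ≈ 0.863700
step 5 [5y] zero: DF = P = 8553/10000 ≈ 0.855300
step 6 [6y] zero: DF = P = 4197/5000 ≈ 0.839400
step 7 [7y] swap r/1=1981/62003: DF=(1 − 1981/62003·(0.981900+0.946200+0.911900+0.863700+0.855300+0.839400))/(1+1981/62003) = 8019/10000 ≈ 0.801900

1 1 9819/10000
2 2 4731/5000
3 3 9119/10000
4 4 8637/10000
5 5 8553/10000
6 6 4197/5000
7 7 8019/10000
DF(5y) is solved at step 5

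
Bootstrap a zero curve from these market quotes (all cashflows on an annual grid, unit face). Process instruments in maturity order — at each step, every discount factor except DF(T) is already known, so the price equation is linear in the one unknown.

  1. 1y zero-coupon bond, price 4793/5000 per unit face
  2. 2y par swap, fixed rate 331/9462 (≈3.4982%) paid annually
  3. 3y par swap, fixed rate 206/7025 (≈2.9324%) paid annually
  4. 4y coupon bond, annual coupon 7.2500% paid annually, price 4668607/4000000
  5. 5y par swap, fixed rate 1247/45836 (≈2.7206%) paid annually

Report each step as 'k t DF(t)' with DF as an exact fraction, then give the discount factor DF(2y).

1 1 4793/5000
2 2 4669/5000
3 3 1147/1250
4 4 8983/10000
5 5 8753/10000
DF(2y) = 4669/5000 ≈ 0.933800

step 1 [1y] zero: DF = P = 4793/5000 ≈ 0.958600
step 2 [2y] swap r/1=331/9462: DF=(1 − 331/9462·(0.958600))/(1+331/9462) = 4669/5000 ≈ 0.933800
step 3 [3y] swap r/1=206/7025: DF=(1 − 206/7025·(0.958600+0.933800))/(1+206/7025) = 1147/1250 ≈ 0.917600
step 4 [4y] bond c/1=29/400: DF=(4668607/4000000 − 29/400·(0.958600+0.933800+0.917600))/(1+29/400) = 8983/10000 ≈ 0.898300
step 5 [5y] swap r/1=1247/45836: DF=(1 − 1247/45836·(0.958600+0.933800+0.917600+0.898300))/(1+1247/45836) = 8753/10000 ≈ 0.875300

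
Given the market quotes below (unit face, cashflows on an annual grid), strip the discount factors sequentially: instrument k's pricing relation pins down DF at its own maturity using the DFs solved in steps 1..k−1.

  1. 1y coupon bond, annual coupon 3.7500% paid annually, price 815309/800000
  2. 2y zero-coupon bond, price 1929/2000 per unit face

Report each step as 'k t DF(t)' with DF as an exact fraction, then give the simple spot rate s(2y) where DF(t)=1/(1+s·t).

step 1 [1y] bond c/1=3/80: DF=(815309/800000 − 3/80·(0))/(1+3/80) = 9823/10000 ≈ 0.982300
step 2 [2y] zero: DF = P = 1929/2000 ≈ 0.964500

1 1 9823/10000
2 2 1929/2000
s(2y) = (1/(1929/2000) − 1)/(2) = 71/3858 ≈ 1.8403%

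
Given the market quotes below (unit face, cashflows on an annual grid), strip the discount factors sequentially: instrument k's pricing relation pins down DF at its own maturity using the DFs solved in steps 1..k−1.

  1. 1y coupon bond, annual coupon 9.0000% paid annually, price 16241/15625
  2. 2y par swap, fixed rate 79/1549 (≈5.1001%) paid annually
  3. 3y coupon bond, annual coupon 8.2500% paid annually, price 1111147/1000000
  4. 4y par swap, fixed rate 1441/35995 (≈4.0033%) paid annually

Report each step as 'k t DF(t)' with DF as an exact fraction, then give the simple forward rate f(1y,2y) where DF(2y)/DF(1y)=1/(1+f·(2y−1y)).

step 1 [1y] bond c/1=9/100: DF=(16241/15625 − 9/100·(0))/(1+9/100) = 596/625 ≈ 0.953600
step 2 [2y] swap r/1=79/1549: DF=(1 − 79/1549·(0.953600))/(1+79/1549) = 2263/2500 ≈ 0.905200
step 3 [3y] bond c/1=33/400: DF=(1111147/1000000 − 33/400·(0.953600+0.905200))/(1+33/400) = 553/625 ≈ 0.884800
step 4 [4y] swap r/1=1441/35995: DF=(1 − 1441/35995·(0.953600+0.905200+0.884800))/(1+1441/35995) = 8559/10000 ≈ 0.855900

1 1 596/625
2 2 2263/2500
3 3 553/625
4 4 8559/10000
f(1y,2y) = ((596/625)/(2263/2500) − 1)/(1) = 121/2263 ≈ 5.3469%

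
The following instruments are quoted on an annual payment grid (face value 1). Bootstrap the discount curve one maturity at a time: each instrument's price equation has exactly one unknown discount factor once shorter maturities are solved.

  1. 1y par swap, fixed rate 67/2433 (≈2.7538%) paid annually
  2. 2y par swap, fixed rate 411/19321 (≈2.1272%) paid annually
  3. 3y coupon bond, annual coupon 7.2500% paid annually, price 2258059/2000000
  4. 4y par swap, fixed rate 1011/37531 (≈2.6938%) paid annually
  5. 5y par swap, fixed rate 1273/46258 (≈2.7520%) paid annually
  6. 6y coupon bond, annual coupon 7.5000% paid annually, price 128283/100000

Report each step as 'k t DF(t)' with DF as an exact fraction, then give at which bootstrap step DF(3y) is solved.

step 1 [1y] swap r/1=67/2433: DF=(1 − 67/2433·(0))/(1+67/2433) = 2433/2500 ≈ 0.973200
step 2 [2y] swap r/1=411/19321: DF=(1 − 411/19321·(0.973200))/(1+411/19321) = 9589/10000 ≈ 0.958900
step 3 [3y] bond c/1=29/400: DF=(2258059/2000000 − 29/400·(0.973200+0.958900))/(1+29/400) = 9221/10000 ≈ 0.922100
step 4 [4y] swap r/1=1011/37531: DF=(1 − 1011/37531·(0.973200+0.958900+0.922100))/(1+1011/37531) = 8989/10000 ≈ 0.898900
step 5 [5y] swap r/1=1273/46258: DF=(1 − 1273/46258·(0.973200+0.958900+0.922100+0.898900))/(1+1273/46258) = 8727/10000 ≈ 0.872700
step 6 [6y] bond c/1=3/40: DF=(128283/100000 − 3/40·(0.973200+0.958900+0.922100+0.898900+0.872700))/(1+3/40) = 4353/5000 ≈ 0.870600

1 1 2433/2500
2 2 9589/10000
3 3 9221/10000
4 4 8989/10000
5 5 8727/10000
6 6 4353/5000
DF(3y) is solved at step 3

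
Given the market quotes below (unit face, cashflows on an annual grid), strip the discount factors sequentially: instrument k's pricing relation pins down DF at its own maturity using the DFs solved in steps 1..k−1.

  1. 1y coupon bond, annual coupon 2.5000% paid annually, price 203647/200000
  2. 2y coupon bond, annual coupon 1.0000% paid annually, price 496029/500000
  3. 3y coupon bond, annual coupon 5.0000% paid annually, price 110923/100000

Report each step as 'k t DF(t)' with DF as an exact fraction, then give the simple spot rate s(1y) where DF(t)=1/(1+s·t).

1 1 4967/5000
2 2 2431/2500
3 3 2407/2500
s(1y) = (1/(4967/5000) − 1)/(1) = 33/4967 ≈ 0.6644%

step 1 [1y] bond c/1=1/40: DF=(203647/200000 − 1/40·(0))/(1+1/40) = 4967/5000 ≈ 0.993400
step 2 [2y] bond c/1=1/100: DF=(496029/500000 − 1/100·(0.993400))/(1+1/100) = 2431/2500 ≈ 0.972400
step 3 [3y] bond c/1=1/20: DF=(110923/100000 − 1/20·(0.993400+0.972400))/(1+1/20) = 2407/2500 ≈ 0.962800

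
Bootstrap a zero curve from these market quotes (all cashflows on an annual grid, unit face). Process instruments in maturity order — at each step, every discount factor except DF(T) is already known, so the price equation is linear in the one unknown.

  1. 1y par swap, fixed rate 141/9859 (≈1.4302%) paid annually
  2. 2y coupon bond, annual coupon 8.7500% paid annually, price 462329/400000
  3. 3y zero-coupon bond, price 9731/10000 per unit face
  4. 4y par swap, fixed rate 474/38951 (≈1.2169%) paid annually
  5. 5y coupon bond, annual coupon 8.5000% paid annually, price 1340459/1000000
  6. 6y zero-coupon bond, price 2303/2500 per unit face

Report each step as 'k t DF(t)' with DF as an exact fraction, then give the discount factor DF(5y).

1 1 9859/10000
2 2 1967/2000
3 3 9731/10000
4 4 4763/5000
5 5 9303/10000
6 6 2303/2500
DF(5y) = 9303/10000 ≈ 0.930300

step 1 [1y] swap r/1=141/9859: DF=(1 − 141/9859·(0))/(1+141/9859) = 9859/10000 ≈ 0.985900
step 2 [2y] bond c/1=7/80: DF=(462329/400000 − 7/80·(0.985900))/(1+7/80) = 1967/2000 ≈ 0.983500
step 3 [3y] zero: DF = P = 9731/10000 ≈ 0.973100
step 4 [4y] swap r/1=474/38951: DF=(1 − 474/38951·(0.985900+0.983500+0.973100))/(1+474/38951) = 4763/5000 ≈ 0.952600
step 5 [5y] bond c/1=17/200: DF=(1340459/1000000 − 17/200·(0.985900+0.983500+0.973100+0.952600))/(1+17/200) = 9303/10000 ≈ 0.930300
step 6 [6y] zero: DF = P = 2303/2500 ≈ 0.921200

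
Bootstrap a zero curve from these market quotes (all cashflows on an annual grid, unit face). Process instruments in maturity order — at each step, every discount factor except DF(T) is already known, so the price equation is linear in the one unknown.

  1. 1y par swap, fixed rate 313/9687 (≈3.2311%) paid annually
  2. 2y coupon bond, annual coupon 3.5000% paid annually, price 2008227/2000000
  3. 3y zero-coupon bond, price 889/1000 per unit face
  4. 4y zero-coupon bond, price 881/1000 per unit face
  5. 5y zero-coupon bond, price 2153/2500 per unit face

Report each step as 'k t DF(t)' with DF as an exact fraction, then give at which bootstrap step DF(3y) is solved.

1 1 9687/10000
2 2 4687/5000
3 3 889/1000
4 4 881/1000
5 5 2153/2500
DF(3y) is solved at step 3

step 1 [1y] swap r/1=313/9687: DF=(1 − 313/9687·(0))/(1+313/9687) = 9687/10000 ≈ 0.968700
step 2 [2y] bond c/1=7/200: DF=(2008227/2000000 − 7/200·(0.968700))/(1+7/200) = 4687/5000 ≈ 0.937400
step 3 [3y] zero: DF = P = 889/1000 ≈ 0.889000
step 4 [4y] zero: DF = P = 881/1000 ≈ 0.881000
step 5 [5y] zero: DF = P = 2153/2500 ≈ 0.861200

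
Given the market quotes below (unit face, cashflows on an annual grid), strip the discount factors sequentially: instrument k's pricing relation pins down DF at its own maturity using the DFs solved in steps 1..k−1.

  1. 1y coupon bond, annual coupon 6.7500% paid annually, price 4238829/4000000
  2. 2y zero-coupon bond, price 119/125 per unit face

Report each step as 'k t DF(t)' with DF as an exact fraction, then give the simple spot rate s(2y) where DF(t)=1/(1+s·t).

step 1 [1y] bond c/1=27/400: DF=(4238829/4000000 − 27/400·(0))/(1+27/400) = 9927/10000 ≈ 0.992700
step 2 [2y] zero: DF = P = 119/125 ≈ 0.952000

1 1 9927/10000
2 2 119/125
s(2y) = (1/(119/125) − 1)/(2) = 3/119 ≈ 2.5210%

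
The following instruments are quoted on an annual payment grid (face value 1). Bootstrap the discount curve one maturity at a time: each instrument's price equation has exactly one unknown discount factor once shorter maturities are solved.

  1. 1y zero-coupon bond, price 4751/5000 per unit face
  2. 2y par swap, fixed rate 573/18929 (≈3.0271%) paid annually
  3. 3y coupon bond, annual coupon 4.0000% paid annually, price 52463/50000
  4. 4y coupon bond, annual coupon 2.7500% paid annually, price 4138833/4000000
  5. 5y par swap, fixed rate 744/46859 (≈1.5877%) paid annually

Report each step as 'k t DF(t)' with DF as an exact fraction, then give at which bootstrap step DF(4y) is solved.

1 1 4751/5000
2 2 9427/10000
3 3 9361/10000
4 4 9313/10000
5 5 1157/1250
DF(4y) is solved at step 4

step 1 [1y] zero: DF = P = 4751/5000 ≈ 0.950200
step 2 [2y] swap r/1=573/18929: DF=(1 − 573/18929·(0.950200))/(1+573/18929) = 9427/10000 ≈ 0.942700
step 3 [3y] bond c/1=1/25: DF=(52463/50000 − 1/25·(0.950200+0.942700))/(1+1/25) = 9361/10000 ≈ 0.936100
step 4 [4y] bond c/1=11/400: DF=(4138833/4000000 − 11/400·(0.950200+0.942700+0.936100))/(1+11/400) = 9313/10000 ≈ 0.931300
step 5 [5y] swap r/1=744/46859: DF=(1 − 744/46859·(0.950200+0.942700+0.936100+0.931300))/(1+744/46859) = 1157/1250 ≈ 0.925600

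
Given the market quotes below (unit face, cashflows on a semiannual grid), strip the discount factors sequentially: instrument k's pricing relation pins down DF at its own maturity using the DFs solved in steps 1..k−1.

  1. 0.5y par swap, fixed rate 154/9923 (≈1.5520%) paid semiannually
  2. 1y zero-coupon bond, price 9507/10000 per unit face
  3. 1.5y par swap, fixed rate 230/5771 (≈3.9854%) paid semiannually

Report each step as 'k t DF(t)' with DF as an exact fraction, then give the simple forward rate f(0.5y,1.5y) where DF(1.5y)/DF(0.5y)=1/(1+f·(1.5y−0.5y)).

step 1 [0.5y] swap r/2=77/9923: DF=(1 − 77/9923·(0))/(1+77/9923) = 9923/10000 ≈ 0.992300
step 2 [1y] zero: DF = P = 9507/10000 ≈ 0.950700
step 3 [1.5y] swap r/2=115/5771: DF=(1 − 115/5771·(0.992300+0.950700))/(1+115/5771) = 377/400 ≈ 0.942500

1 1/2 9923/10000
2 1 9507/10000
3 3/2 377/400
f(0.5y,1.5y) = ((9923/10000)/(377/400) − 1)/(1) = 498/9425 ≈ 5.2838%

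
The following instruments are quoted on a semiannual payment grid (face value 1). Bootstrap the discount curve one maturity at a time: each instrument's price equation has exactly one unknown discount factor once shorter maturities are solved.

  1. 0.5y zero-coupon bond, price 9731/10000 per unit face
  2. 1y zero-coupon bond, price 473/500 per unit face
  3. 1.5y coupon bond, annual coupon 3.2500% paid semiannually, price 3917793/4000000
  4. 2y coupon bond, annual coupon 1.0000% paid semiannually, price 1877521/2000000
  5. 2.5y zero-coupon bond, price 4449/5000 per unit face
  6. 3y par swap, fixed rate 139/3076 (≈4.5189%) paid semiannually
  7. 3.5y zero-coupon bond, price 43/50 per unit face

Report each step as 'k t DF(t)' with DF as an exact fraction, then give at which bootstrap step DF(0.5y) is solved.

step 1 [0.5y] zero: DF = P = 9731/10000 ≈ 0.973100
step 2 [1y] zero: DF = P = 473/500 ≈ 0.946000
step 3 [1.5y] bond c/2=13/800: DF=(3917793/4000000 − 13/800·(0.973100+0.946000))/(1+13/800) = 9331/10000 ≈ 0.933100
step 4 [2y] bond c/2=1/200: DF=(1877521/2000000 − 1/200·(0.973100+0.946000+0.933100))/(1+1/200) = 9199/10000 ≈ 0.919900
step 5 [2.5y] zero: DF = P = 4449/5000 ≈ 0.889800
step 6 [3y] swap r/2=139/6152: DF=(1 − 139/6152·(0.973100+0.946000+0.933100+0.919900+0.889800))/(1+139/6152) = 8749/10000 ≈ 0.874900
step 7 [3.5y] zero: DF = P = 43/50 ≈ 0.860000

1 1/2 9731/10000
2 1 473/500
3 3/2 9331/10000
4 2 9199/10000
5 5/2 4449/5000
6 3 8749/10000
7 7/2 43/50
DF(0.5y) is solved at step 1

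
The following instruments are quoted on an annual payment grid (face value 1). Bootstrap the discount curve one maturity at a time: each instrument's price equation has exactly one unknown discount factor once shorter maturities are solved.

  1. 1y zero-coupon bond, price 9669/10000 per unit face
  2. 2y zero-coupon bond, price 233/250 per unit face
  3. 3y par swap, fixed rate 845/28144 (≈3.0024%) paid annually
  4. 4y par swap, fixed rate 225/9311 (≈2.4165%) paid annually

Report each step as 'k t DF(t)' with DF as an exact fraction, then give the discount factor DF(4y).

1 1 9669/10000
2 2 233/250
3 3 1831/2000
4 4 91/100
DF(4y) = 91/100 ≈ 0.910000

step 1 [1y] zero: DF = P = 9669/10000 ≈ 0.966900
step 2 [2y] zero: DF = P = 233/250 ≈ 0.932000
step 3 [3y] swap r/1=845/28144: DF=(1 − 845/28144·(0.966900+0.932000))/(1+845/28144) = 1831/2000 ≈ 0.915500
step 4 [4y] swap r/1=225/9311: DF=(1 − 225/9311·(0.966900+0.932000+0.915500))/(1+225/9311) = 91/100 ≈ 0.910000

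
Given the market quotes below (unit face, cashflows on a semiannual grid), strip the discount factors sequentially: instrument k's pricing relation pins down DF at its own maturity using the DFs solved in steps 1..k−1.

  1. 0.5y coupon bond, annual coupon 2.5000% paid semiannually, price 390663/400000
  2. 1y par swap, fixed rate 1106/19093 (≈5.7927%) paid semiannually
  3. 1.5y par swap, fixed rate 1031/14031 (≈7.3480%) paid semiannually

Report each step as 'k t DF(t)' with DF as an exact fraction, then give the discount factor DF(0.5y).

step 1 [0.5y] bond c/2=1/80: DF=(390663/400000 − 1/80·(0))/(1+1/80) = 4823/5000 ≈ 0.964600
step 2 [1y] swap r/2=553/19093: DF=(1 − 553/19093·(0.964600))/(1+553/19093) = 9447/10000 ≈ 0.944700
step 3 [1.5y] swap r/2=1031/28062: DF=(1 − 1031/28062·(0.964600+0.944700))/(1+1031/28062) = 8969/10000 ≈ 0.896900

1 1/2 4823/5000
2 1 9447/10000
3 3/2 8969/10000
DF(0.5y) = 4823/5000 ≈ 0.964600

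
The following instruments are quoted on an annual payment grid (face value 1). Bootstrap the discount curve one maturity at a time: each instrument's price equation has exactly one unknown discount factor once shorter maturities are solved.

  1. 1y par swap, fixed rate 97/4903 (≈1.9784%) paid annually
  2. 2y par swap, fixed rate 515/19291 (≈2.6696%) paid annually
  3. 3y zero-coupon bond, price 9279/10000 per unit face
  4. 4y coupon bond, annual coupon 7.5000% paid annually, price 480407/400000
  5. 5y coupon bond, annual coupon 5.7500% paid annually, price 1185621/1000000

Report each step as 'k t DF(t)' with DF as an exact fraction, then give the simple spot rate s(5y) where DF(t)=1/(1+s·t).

step 1 [1y] swap r/1=97/4903: DF=(1 − 97/4903·(0))/(1+97/4903) = 4903/5000 ≈ 0.980600
step 2 [2y] swap r/1=515/19291: DF=(1 − 515/19291·(0.980600))/(1+515/19291) = 1897/2000 ≈ 0.948500
step 3 [3y] zero: DF = P = 9279/10000 ≈ 0.927900
step 4 [4y] bond c/1=3/40: DF=(480407/400000 − 3/40·(0.980600+0.948500+0.927900))/(1+3/40) = 9179/10000 ≈ 0.917900
step 5 [5y] bond c/1=23/400: DF=(1185621/1000000 − 23/400·(0.980600+0.948500+0.927900+0.917900))/(1+23/400) = 9159/10000 ≈ 0.915900

1 1 4903/5000
2 2 1897/2000
3 3 9279/10000
4 4 9179/10000
5 5 9159/10000
s(5y) = (1/(9159/10000) − 1)/(5) = 841/45795 ≈ 1.8364%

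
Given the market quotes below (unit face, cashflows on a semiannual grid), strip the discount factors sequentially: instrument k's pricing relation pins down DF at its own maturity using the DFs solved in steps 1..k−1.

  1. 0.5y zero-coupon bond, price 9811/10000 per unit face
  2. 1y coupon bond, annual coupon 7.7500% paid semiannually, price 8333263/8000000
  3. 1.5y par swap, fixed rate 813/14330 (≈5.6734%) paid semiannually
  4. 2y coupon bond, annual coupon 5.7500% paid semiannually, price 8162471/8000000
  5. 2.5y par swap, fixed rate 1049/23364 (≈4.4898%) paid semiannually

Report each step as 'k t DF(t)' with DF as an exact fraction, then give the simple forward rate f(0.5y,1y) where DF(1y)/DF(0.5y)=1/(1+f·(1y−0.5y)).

step 1 [0.5y] zero: DF = P = 9811/10000 ≈ 0.981100
step 2 [1y] bond c/2=31/800: DF=(8333263/8000000 − 31/800·(0.981100))/(1+31/800) = 4831/5000 ≈ 0.966200
step 3 [1.5y] swap r/2=813/28660: DF=(1 − 813/28660·(0.981100+0.966200))/(1+813/28660) = 9187/10000 ≈ 0.918700
step 4 [2y] bond c/2=23/800: DF=(8162471/8000000 − 23/800·(0.981100+0.966200+0.918700))/(1+23/800) = 9117/10000 ≈ 0.911700
step 5 [2.5y] swap r/2=1049/46728: DF=(1 − 1049/46728·(0.981100+0.966200+0.918700+0.911700))/(1+1049/46728) = 8951/10000 ≈ 0.895100

1 1/2 9811/10000
2 1 4831/5000
3 3/2 9187/10000
4 2 9117/10000
5 5/2 8951/10000
f(0.5y,1y) = ((9811/10000)/(4831/5000) − 1)/(1/2) = 149/4831 ≈ 3.0842%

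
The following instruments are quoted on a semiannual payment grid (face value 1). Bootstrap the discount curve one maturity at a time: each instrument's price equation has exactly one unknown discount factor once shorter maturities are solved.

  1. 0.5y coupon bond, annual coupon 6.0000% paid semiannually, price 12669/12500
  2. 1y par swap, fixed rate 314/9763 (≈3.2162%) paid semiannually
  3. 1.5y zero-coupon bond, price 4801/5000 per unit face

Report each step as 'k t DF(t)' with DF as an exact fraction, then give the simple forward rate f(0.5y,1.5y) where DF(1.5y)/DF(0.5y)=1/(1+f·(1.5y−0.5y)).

step 1 [0.5y] bond c/2=3/100: DF=(12669/12500 − 3/100·(0))/(1+3/100) = 123/125 ≈ 0.984000
step 2 [1y] swap r/2=157/9763: DF=(1 − 157/9763·(0.984000))/(1+157/9763) = 4843/5000 ≈ 0.968600
step 3 [1.5y] zero: DF = P = 4801/5000 ≈ 0.960200

1 1/2 123/125
2 1 4843/5000
3 3/2 4801/5000
f(0.5y,1.5y) = ((123/125)/(4801/5000) − 1)/(1) = 119/4801 ≈ 2.4787%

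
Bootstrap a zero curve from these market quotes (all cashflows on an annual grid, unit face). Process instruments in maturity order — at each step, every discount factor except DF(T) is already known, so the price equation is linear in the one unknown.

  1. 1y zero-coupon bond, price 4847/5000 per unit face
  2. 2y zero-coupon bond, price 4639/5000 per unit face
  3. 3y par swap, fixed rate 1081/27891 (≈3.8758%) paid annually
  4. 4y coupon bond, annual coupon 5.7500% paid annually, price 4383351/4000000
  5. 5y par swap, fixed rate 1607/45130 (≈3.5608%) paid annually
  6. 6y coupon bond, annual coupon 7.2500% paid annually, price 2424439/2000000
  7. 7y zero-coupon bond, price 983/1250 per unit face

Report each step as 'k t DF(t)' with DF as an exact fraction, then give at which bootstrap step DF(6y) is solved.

1 1 4847/5000
2 2 4639/5000
3 3 8919/10000
4 4 4423/5000
5 5 8393/10000
6 6 2063/2500
7 7 983/1250
DF(6y) is solved at step 6

step 1 [1y] zero: DF = P = 4847/5000 ≈ 0.969400
step 2 [2y] zero: DF = P = 4639/5000 ≈ 0.927800
step 3 [3y] swap r/1=1081/27891: DF=(1 − 1081/27891·(0.969400+0.927800))/(1+1081/27891) = 8919/10000 ≈ 0.891900
step 4 [4y] bond c/1=23/400: DF=(4383351/4000000 − 23/400·(0.969400+0.927800+0.891900))/(1+23/400) = 4423/5000 ≈ 0.884600
step 5 [5y] swap r/1=1607/45130: DF=(1 − 1607/45130·(0.969400+0.927800+0.891900+0.884600))/(1+1607/45130) = 8393/10000 ≈ 0.839300
step 6 [6y] bond c/1=29/400: DF=(2424439/2000000 − 29/400·(0.969400+0.927800+0.891900+0.884600+0.839300))/(1+29/400) = 2063/2500 ≈ 0.825200
step 7 [7y] zero: DF = P = 983/1250 ≈ 0.786400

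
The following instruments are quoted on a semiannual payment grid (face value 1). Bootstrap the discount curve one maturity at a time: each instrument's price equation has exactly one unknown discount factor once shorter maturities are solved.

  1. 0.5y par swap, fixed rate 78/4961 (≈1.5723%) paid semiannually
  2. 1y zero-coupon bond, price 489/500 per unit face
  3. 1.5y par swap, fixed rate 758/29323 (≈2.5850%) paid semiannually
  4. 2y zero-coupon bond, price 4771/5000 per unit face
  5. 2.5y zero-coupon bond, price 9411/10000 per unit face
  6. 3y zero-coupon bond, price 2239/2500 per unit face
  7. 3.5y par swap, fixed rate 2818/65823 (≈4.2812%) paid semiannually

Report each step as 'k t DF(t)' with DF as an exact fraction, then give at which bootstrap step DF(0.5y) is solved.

step 1 [0.5y] swap r/2=39/4961: DF=(1 − 39/4961·(0))/(1+39/4961) = 4961/5000 ≈ 0.992200
step 2 [1y] zero: DF = P = 489/500 ≈ 0.978000
step 3 [1.5y] swap r/2=379/29323: DF=(1 − 379/29323·(0.992200+0.978000))/(1+379/29323) = 9621/10000 ≈ 0.962100
step 4 [2y] zero: DF = P = 4771/5000 ≈ 0.954200
step 5 [2.5y] zero: DF = P = 9411/10000 ≈ 0.941100
step 6 [3y] zero: DF = P = 2239/2500 ≈ 0.895600
step 7 [3.5y] swap r/2=1409/65823: DF=(1 − 1409/65823·(0.992200+0.978000+0.962100+0.954200+0.941100+0.895600))/(1+1409/65823) = 8591/10000 ≈ 0.859100

1 1/2 4961/5000
2 1 489/500
3 3/2 9621/10000
4 2 4771/5000
5 5/2 9411/10000
6 3 2239/2500
7 7/2 8591/10000
DF(0.5y) is solved at step 1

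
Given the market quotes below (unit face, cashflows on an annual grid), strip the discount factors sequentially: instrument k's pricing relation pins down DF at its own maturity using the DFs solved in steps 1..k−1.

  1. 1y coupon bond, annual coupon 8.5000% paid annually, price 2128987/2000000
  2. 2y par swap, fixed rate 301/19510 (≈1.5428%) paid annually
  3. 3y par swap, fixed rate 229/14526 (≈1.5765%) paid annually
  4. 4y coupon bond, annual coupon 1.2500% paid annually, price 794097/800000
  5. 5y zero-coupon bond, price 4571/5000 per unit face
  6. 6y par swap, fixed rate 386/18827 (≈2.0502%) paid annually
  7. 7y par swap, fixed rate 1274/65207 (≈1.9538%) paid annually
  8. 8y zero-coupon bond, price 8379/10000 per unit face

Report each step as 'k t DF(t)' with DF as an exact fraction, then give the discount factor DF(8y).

1 1 9811/10000
2 2 9699/10000
3 3 4771/5000
4 4 1889/2000
5 5 4571/5000
6 6 4421/5000
7 7 4363/5000
8 8 8379/10000
DF(8y) = 8379/10000 ≈ 0.837900

step 1 [1y] bond c/1=17/200: DF=(2128987/2000000 − 17/200·(0))/(1+17/200) = 9811/10000 ≈ 0.981100
step 2 [2y] swap r/1=301/19510: DF=(1 − 301/19510·(0.981100))/(1+301/19510) = 9699/10000 ≈ 0.969900
step 3 [3y] swap r/1=229/14526: DF=(1 − 229/14526·(0.981100+0.969900))/(1+229/14526) = 4771/5000 ≈ 0.954200
step 4 [4y] bond c/1=1/80: DF=(794097/800000 − 1/80·(0.981100+0.969900+0.954200))/(1+1/80) = 1889/2000 ≈ 0.944500
step 5 [5y] zero: DF = P = 4571/5000 ≈ 0.914200
step 6 [6y] swap r/1=386/18827: DF=(1 − 386/18827·(0.981100+0.969900+0.954200+0.944500+0.914200))/(1+386/18827) = 4421/5000 ≈ 0.884200
step 7 [7y] swap r/1=1274/65207: DF=(1 − 1274/65207·(0.981100+0.969900+0.954200+0.944500+0.914200+0.884200))/(1+1274/65207) = 4363/5000 ≈ 0.872600
step 8 [8y] zero: DF = P = 8379/10000 ≈ 0.837900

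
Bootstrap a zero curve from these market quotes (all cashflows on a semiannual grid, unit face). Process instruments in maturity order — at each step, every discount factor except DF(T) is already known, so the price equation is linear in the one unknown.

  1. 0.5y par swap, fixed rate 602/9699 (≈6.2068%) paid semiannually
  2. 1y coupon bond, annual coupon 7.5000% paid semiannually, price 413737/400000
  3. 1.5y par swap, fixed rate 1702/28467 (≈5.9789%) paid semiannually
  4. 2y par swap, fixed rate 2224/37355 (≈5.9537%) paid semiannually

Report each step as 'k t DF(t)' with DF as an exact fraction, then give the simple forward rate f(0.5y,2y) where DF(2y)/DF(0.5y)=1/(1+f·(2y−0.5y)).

1 1/2 9699/10000
2 1 9619/10000
3 3/2 9149/10000
4 2 1111/1250
f(0.5y,2y) = ((9699/10000)/(1111/1250) − 1)/(3/2) = 811/13332 ≈ 6.0831%

step 1 [0.5y] swap r/2=301/9699: DF=(1 − 301/9699·(0))/(1+301/9699) = 9699/10000 ≈ 0.969900
step 2 [1y] bond c/2=3/80: DF=(413737/400000 − 3/80·(0.969900))/(1+3/80) = 9619/10000 ≈ 0.961900
step 3 [1.5y] swap r/2=851/28467: DF=(1 − 851/28467·(0.969900+0.961900))/(1+851/28467) = 9149/10000 ≈ 0.914900
step 4 [2y] swap r/2=1112/37355: DF=(1 − 1112/37355·(0.969900+0.961900+0.914900))/(1+1112/37355) = 1111/1250 ≈ 0.888800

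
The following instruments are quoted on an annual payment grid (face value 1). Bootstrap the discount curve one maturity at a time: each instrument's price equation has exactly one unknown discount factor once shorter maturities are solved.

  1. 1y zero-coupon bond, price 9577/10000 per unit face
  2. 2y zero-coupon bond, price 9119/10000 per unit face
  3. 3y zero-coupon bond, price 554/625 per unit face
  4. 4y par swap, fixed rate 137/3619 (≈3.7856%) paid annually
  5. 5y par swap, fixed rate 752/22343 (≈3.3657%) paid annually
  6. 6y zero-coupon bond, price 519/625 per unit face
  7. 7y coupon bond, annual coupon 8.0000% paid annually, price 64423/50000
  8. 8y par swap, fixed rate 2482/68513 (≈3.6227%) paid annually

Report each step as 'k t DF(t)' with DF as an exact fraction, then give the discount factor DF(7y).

1 1 9577/10000
2 2 9119/10000
3 3 554/625
4 4 863/1000
5 5 531/625
6 6 519/625
7 7 1601/2000
8 8 3759/5000
DF(7y) = 1601/2000 ≈ 0.800500

step 1 [1y] zero: DF = P = 9577/10000 ≈ 0.957700
step 2 [2y] zero: DF = P = 9119/10000 ≈ 0.911900
step 3 [3y] zero: DF = P = 554/625 ≈ 0.886400
step 4 [4y] swap r/1=137/3619: DF=(1 − 137/3619·(0.957700+0.911900+0.886400))/(1+137/3619) = 863/1000 ≈ 0.863000
step 5 [5y] swap r/1=752/22343: DF=(1 − 752/22343·(0.957700+0.911900+0.886400+0.863000))/(1+752/22343) = 531/625 ≈ 0.849600
step 6 [6y] zero: DF = P = 519/625 ≈ 0.830400
step 7 [7y] bond c/1=2/25: DF=(64423/50000 − 2/25·(0.957700+0.911900+0.886400+0.863000+0.849600+0.830400))/(1+2/25) = 1601/2000 ≈ 0.800500
step 8 [8y] swap r/1=2482/68513: DF=(1 − 2482/68513·(0.957700+0.911900+0.886400+0.863000+0.849600+0.830400+0.800500))/(1+2482/68513) = 3759/5000 ≈ 0.751800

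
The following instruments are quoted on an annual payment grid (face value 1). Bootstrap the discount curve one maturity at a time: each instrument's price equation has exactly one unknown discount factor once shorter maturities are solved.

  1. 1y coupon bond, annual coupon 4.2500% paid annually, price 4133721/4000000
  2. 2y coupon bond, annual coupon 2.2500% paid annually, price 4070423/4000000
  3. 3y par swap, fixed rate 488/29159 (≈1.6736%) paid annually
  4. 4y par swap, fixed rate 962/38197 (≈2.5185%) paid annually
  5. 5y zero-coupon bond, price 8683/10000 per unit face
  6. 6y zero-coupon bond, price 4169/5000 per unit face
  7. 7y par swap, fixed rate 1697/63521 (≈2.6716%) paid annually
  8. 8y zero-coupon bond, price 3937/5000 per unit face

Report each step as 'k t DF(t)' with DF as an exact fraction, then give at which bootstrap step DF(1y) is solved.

step 1 [1y] bond c/1=17/400: DF=(4133721/4000000 − 17/400·(0))/(1+17/400) = 9913/10000 ≈ 0.991300
step 2 [2y] bond c/1=9/400: DF=(4070423/4000000 − 9/400·(0.991300))/(1+9/400) = 4867/5000 ≈ 0.973400
step 3 [3y] swap r/1=488/29159: DF=(1 − 488/29159·(0.991300+0.973400))/(1+488/29159) = 1189/1250 ≈ 0.951200
step 4 [4y] swap r/1=962/38197: DF=(1 − 962/38197·(0.991300+0.973400+0.951200))/(1+962/38197) = 4519/5000 ≈ 0.903800
step 5 [5y] zero: DF = P = 8683/10000 ≈ 0.868300
step 6 [6y] zero: DF = P = 4169/5000 ≈ 0.833800
step 7 [7y] swap r/1=1697/63521: DF=(1 − 1697/63521·(0.991300+0.973400+0.951200+0.903800+0.868300+0.833800))/(1+1697/63521) = 8303/10000 ≈ 0.830300
step 8 [8y] zero: DF = P = 3937/5000 ≈ 0.787400

1 1 9913/10000
2 2 4867/5000
3 3 1189/1250
4 4 4519/5000
5 5 8683/10000
6 6 4169/5000
7 7 8303/10000
8 8 3937/5000
DF(1y) is solved at step 1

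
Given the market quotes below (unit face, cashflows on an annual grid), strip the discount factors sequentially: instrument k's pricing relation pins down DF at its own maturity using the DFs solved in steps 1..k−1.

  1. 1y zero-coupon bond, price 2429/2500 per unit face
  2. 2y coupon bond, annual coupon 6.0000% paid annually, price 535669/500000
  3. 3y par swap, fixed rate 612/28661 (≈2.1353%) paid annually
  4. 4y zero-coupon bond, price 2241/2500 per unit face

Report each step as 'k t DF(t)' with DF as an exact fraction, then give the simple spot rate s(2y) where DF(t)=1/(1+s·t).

step 1 [1y] zero: DF = P = 2429/2500 ≈ 0.971600
step 2 [2y] bond c/1=3/50: DF=(535669/500000 − 3/50·(0.971600))/(1+3/50) = 9557/10000 ≈ 0.955700
step 3 [3y] swap r/1=612/28661: DF=(1 − 612/28661·(0.971600+0.955700))/(1+612/28661) = 2347/2500 ≈ 0.938800
step 4 [4y] zero: DF = P = 2241/2500 ≈ 0.896400

1 1 2429/2500
2 2 9557/10000
3 3 2347/2500
4 4 2241/2500
s(2y) = (1/(9557/10000) − 1)/(2) = 443/19114 ≈ 2.3177%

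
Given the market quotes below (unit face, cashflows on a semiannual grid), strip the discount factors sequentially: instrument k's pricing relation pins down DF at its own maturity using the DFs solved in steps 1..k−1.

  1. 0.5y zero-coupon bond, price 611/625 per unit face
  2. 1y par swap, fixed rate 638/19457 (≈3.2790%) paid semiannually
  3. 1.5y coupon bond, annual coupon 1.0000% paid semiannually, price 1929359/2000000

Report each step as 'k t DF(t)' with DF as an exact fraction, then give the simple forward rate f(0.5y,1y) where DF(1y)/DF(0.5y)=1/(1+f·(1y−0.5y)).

step 1 [0.5y] zero: DF = P = 611/625 ≈ 0.977600
step 2 [1y] swap r/2=319/19457: DF=(1 − 319/19457·(0.977600))/(1+319/19457) = 9681/10000 ≈ 0.968100
step 3 [1.5y] bond c/2=1/200: DF=(1929359/2000000 − 1/200·(0.977600+0.968100))/(1+1/200) = 4751/5000 ≈ 0.950200

1 1/2 611/625
2 1 9681/10000
3 3/2 4751/5000
f(0.5y,1y) = ((611/625)/(9681/10000) − 1)/(1/2) = 190/9681 ≈ 1.9626%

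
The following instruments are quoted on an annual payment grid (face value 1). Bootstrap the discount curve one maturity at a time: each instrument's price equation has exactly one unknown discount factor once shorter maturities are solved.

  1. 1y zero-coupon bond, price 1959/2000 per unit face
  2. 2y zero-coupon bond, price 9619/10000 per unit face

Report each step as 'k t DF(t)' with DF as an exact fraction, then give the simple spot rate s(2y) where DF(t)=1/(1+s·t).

step 1 [1y] zero: DF = P = 1959/2000 ≈ 0.979500
step 2 [2y] zero: DF = P = 9619/10000 ≈ 0.961900

1 1 1959/2000
2 2 9619/10000
s(2y) = (1/(9619/10000) − 1)/(2) = 381/19238 ≈ 1.9805%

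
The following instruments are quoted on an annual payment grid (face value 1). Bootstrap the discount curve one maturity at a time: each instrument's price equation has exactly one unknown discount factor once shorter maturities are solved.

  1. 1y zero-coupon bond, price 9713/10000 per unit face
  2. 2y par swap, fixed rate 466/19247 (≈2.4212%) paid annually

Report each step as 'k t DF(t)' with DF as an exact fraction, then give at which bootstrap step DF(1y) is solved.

1 1 9713/10000
2 2 4767/5000
DF(1y) is solved at step 1

step 1 [1y] zero: DF = P = 9713/10000 ≈ 0.971300
step 2 [2y] swap r/1=466/19247: DF=(1 − 466/19247·(0.971300))/(1+466/19247) = 4767/5000 ≈ 0.953400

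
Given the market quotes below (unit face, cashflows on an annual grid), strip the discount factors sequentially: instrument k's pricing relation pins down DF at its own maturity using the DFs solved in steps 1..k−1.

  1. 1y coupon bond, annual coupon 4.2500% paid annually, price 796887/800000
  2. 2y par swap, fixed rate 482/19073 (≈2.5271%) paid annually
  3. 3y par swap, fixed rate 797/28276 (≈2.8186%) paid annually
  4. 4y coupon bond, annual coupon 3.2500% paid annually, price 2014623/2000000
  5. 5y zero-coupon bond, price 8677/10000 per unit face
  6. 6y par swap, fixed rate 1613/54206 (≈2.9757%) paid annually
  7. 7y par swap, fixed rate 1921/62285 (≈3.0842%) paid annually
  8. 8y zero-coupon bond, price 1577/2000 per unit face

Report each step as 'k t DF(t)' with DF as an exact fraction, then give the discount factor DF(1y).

step 1 [1y] bond c/1=17/400: DF=(796887/800000 − 17/400·(0))/(1+17/400) = 1911/2000 ≈ 0.955500
step 2 [2y] swap r/1=482/19073: DF=(1 − 482/19073·(0.955500))/(1+482/19073) = 4759/5000 ≈ 0.951800
step 3 [3y] swap r/1=797/28276: DF=(1 − 797/28276·(0.955500+0.951800))/(1+797/28276) = 9203/10000 ≈ 0.920300
step 4 [4y] bond c/1=13/400: DF=(2014623/2000000 − 13/400·(0.955500+0.951800+0.920300))/(1+13/400) = 4433/5000 ≈ 0.886600
step 5 [5y] zero: DF = P = 8677/10000 ≈ 0.867700
step 6 [6y] swap r/1=1613/54206: DF=(1 − 1613/54206·(0.955500+0.951800+0.920300+0.886600+0.867700))/(1+1613/54206) = 8387/10000 ≈ 0.838700
step 7 [7y] swap r/1=1921/62285: DF=(1 − 1921/62285·(0.955500+0.951800+0.920300+0.886600+0.867700+0.838700))/(1+1921/62285) = 8079/10000 ≈ 0.807900
step 8 [8y] zero: DF = P = 1577/2000 ≈ 0.788500

1 1 1911/2000
2 2 4759/5000
3 3 9203/10000
4 4 4433/5000
5 5 8677/10000
6 6 8387/10000
7 7 8079/10000
8 8 1577/2000
DF(1y) = 1911/2000 ≈ 0.955500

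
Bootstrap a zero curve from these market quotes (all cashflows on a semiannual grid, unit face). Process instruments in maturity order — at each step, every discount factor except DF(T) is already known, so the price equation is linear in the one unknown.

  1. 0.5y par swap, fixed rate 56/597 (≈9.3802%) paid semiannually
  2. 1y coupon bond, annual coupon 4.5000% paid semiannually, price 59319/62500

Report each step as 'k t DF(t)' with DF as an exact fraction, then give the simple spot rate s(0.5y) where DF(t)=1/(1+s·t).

1 1/2 597/625
2 1 567/625
s(0.5y) = (1/(597/625) − 1)/(1/2) = 56/597 ≈ 9.3802%

step 1 [0.5y] swap r/2=28/597: DF=(1 − 28/597·(0))/(1+28/597) = 597/625 ≈ 0.955200
step 2 [1y] bond c/2=9/400: DF=(59319/62500 − 9/400·(0.955200))/(1+9/400) = 567/625 ≈ 0.907200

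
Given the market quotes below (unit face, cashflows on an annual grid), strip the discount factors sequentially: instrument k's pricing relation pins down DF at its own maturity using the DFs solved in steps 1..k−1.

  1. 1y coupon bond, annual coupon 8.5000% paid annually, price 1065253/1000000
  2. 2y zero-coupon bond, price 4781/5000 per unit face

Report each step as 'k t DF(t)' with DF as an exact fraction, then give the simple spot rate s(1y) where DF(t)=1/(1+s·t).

1 1 4909/5000
2 2 4781/5000
s(1y) = (1/(4909/5000) − 1)/(1) = 91/4909 ≈ 1.8537%

step 1 [1y] bond c/1=17/200: DF=(1065253/1000000 − 17/200·(0))/(1+17/200) = 4909/5000 ≈ 0.981800
step 2 [2y] zero: DF = P = 4781/5000 ≈ 0.956200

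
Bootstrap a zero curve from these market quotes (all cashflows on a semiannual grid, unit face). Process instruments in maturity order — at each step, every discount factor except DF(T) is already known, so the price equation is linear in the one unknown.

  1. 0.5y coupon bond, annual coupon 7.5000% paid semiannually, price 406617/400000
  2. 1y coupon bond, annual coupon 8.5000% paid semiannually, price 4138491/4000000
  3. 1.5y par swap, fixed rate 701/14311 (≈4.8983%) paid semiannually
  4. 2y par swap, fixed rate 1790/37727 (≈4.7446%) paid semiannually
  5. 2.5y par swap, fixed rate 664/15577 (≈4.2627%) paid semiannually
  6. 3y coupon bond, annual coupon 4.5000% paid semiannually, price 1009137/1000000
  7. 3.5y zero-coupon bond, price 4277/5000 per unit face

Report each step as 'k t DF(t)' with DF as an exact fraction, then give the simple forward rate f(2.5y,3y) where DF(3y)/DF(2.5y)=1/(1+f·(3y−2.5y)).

1 1/2 4899/5000
2 1 381/400
3 3/2 9299/10000
4 2 1821/2000
5 5/2 2251/2500
6 3 8841/10000
7 7/2 4277/5000
f(2.5y,3y) = ((2251/2500)/(8841/10000) − 1)/(1/2) = 326/8841 ≈ 3.6874%

step 1 [0.5y] bond c/2=3/80: DF=(406617/400000 − 3/80·(0))/(1+3/80) = 4899/5000 ≈ 0.979800
step 2 [1y] bond c/2=17/400: DF=(4138491/4000000 − 17/400·(0.979800))/(1+17/400) = 381/400 ≈ 0.952500
step 3 [1.5y] swap r/2=701/28622: DF=(1 − 701/28622·(0.979800+0.952500))/(1+701/28622) = 9299/10000 ≈ 0.929900
step 4 [2y] swap r/2=895/37727: DF=(1 − 895/37727·(0.979800+0.952500+0.929900))/(1+895/37727) = 1821/2000 ≈ 0.910500
step 5 [2.5y] swap r/2=332/15577: DF=(1 − 332/15577·(0.979800+0.952500+0.929900+0.910500))/(1+332/15577) = 2251/2500 ≈ 0.900400
step 6 [3y] bond c/2=9/400: DF=(1009137/1000000 − 9/400·(0.979800+0.952500+0.929900+0.910500+0.900400))/(1+9/400) = 8841/10000 ≈ 0.884100
step 7 [3.5y] zero: DF = P = 4277/5000 ≈ 0.855400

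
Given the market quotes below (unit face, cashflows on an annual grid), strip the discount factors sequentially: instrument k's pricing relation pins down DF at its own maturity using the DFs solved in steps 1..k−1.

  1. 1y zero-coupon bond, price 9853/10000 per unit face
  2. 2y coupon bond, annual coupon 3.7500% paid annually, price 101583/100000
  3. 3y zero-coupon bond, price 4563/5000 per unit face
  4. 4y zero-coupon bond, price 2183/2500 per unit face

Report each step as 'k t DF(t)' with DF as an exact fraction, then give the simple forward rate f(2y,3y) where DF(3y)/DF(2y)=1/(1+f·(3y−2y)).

1 1 9853/10000
2 2 1887/2000
3 3 4563/5000
4 4 2183/2500
f(2y,3y) = ((1887/2000)/(4563/5000) − 1)/(1) = 103/3042 ≈ 3.3859%

step 1 [1y] zero: DF = P = 9853/10000 ≈ 0.985300
step 2 [2y] bond c/1=3/80: DF=(101583/100000 − 3/80·(0.985300))/(1+3/80) = 1887/2000 ≈ 0.943500
step 3 [3y] zero: DF = P = 4563/5000 ≈ 0.912600
step 4 [4y] zero: DF = P = 2183/2500 ≈ 0.873200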